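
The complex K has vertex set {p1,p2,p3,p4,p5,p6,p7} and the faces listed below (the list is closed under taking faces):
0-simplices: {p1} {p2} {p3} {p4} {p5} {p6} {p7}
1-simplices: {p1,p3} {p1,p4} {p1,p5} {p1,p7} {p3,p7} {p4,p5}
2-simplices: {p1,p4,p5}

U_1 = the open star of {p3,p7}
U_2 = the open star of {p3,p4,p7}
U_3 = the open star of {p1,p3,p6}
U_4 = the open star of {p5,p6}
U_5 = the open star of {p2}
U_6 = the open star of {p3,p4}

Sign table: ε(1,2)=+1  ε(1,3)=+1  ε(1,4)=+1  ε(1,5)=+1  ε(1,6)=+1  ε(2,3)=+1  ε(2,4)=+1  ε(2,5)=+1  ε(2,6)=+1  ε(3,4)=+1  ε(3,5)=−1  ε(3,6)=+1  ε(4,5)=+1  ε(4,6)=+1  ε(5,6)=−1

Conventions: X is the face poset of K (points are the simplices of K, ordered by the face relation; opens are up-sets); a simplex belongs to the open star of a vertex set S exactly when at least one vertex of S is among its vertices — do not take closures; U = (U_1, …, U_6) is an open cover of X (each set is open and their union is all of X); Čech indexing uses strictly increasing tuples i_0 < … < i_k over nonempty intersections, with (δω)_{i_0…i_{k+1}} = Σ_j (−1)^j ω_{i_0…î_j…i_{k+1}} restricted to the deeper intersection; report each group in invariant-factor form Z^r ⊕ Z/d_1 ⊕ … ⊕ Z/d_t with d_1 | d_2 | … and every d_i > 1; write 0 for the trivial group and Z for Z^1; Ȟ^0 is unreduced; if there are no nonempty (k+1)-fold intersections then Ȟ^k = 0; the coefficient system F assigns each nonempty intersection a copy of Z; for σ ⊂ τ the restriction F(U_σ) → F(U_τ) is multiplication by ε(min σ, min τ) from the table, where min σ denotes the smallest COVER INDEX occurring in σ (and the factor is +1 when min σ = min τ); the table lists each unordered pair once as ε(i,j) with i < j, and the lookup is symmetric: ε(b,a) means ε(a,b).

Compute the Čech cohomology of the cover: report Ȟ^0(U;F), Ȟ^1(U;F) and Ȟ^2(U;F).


nerve of the cover:
  U1={{p3},{p7},{p1,p3},{p1,p7},{p3,p7}} U2={{p3},{p4},{p7},{p1,p3},{p1,p4},{p1,p7},{p3,p7},{p4,p5},{p1,p4,p5}} U3={{p1},{p3},{p6},{p1,p3},{p1,p4},{p1,p5},{p1,p7},{p3,p7},{p1,p4,p5}} U4={{p5},{p6},{p1,p5},{p4,p5},{p1,p4,p5}} U5={{p2}} U6={{p3},{p4},{p1,p3},{p1,p4},{p3,p7},{p4,p5},{p1,p4,p5}}
  U12={{p3},{p7},{p1,p3},{p1,p7},{p3,p7}} U13={{p3},{p1,p3},{p1,p7},{p3,p7}} U16={{p3},{p1,p3},{p3,p7}} U23={{p3},{p1,p3},{p1,p4},{p1,p7},{p3,p7},{p1,p4,p5}} U24={{p4,p5},{p1,p4,p5}} U26={{p3},{p4},{p1,p3},{p1,p4},{p3,p7},{p4,p5},{p1,p4,p5}} U34={{p6},{p1,p5},{p1,p4,p5}} U36={{p3},{p1,p3},{p1,p4},{p3,p7},{p1,p4,p5}} U46={{p4,p5},{p1,p4,p5}}
  U123={{p3},{p1,p3},{p1,p7},{p3,p7}} U126={{p3},{p1,p3},{p3,p7}} U136={{p3},{p1,p3},{p3,p7}} U234={{p1,p4,p5}} U236={{p3},{p1,p3},{p1,p4},{p3,p7},{p1,p4,p5}} U246={{p4,p5},{p1,p4,p5}} U346={{p1,p4,p5}}
  U1236={{p3},{p1,p3},{p3,p7}} U2346={{p1,p4,p5}}
C dims 6,9,7,2; δ0: rk 4, SNF 1^4; δ1: rk 5, SNF 1^5; δ2: rk 2, SNF 1^2
Ȟ^0 = (6 − 4) − 0 = 2, so Ȟ^0 ≅ Z^2
Ȟ^1 = (9 − 5) − 4 = 0, so Ȟ^1 ≅ 0
Ȟ^2 = (7 − 2) − 5 = 0, so Ȟ^2 ≅ 0

Ȟ^0(U;F) ≅ Z^2, Ȟ^1(U;F) ≅ 0 and Ȟ^2(U;F) ≅ 0


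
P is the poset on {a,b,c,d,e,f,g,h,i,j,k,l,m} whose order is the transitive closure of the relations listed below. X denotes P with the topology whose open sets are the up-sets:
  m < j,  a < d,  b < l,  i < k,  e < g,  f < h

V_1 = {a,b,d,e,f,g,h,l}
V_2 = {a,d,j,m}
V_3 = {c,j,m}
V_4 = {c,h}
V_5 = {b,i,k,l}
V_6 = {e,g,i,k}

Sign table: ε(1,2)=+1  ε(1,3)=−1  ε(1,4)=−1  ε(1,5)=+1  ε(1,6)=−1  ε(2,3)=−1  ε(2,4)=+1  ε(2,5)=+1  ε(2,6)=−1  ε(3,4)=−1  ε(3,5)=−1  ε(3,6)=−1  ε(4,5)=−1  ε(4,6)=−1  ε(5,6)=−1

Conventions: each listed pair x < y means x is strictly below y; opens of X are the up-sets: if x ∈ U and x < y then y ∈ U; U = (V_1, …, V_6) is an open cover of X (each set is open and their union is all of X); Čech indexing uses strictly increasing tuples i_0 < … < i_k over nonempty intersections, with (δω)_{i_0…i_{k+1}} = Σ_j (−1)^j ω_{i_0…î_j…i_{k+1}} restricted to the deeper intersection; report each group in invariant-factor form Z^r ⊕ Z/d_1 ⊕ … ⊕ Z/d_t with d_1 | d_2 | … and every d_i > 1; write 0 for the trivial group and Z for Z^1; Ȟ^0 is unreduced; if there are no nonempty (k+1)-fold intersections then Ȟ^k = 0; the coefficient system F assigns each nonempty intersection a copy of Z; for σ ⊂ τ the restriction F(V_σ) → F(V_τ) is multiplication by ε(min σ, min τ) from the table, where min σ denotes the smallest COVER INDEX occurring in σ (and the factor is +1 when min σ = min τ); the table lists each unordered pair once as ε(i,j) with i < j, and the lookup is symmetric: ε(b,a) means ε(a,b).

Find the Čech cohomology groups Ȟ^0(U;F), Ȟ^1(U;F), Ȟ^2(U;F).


nerve of the cover:
  V12={a,d} V14={h} V15={b,l} V16={e,g} V23={j,m} V34={c} V56={i,k}
C dims 6,7; δ0: rk 6, SNF 1^5·2
Ȟ^0 = (6 − 6) − 0 = 0, so Ȟ^0 ≅ 0
Ȟ^1 = (7 − 0) − 6 = 1 plus torsion [2], so Ȟ^1 ≅ Z ⊕ Z/2
Ȟ^2 = (0 − 0) − 0 = 0, so Ȟ^2 ≅ 0

Ȟ^0(U;F) ≅ 0, Ȟ^1(U;F) ≅ Z ⊕ Z/2 and Ȟ^2(U;F) ≅ 0


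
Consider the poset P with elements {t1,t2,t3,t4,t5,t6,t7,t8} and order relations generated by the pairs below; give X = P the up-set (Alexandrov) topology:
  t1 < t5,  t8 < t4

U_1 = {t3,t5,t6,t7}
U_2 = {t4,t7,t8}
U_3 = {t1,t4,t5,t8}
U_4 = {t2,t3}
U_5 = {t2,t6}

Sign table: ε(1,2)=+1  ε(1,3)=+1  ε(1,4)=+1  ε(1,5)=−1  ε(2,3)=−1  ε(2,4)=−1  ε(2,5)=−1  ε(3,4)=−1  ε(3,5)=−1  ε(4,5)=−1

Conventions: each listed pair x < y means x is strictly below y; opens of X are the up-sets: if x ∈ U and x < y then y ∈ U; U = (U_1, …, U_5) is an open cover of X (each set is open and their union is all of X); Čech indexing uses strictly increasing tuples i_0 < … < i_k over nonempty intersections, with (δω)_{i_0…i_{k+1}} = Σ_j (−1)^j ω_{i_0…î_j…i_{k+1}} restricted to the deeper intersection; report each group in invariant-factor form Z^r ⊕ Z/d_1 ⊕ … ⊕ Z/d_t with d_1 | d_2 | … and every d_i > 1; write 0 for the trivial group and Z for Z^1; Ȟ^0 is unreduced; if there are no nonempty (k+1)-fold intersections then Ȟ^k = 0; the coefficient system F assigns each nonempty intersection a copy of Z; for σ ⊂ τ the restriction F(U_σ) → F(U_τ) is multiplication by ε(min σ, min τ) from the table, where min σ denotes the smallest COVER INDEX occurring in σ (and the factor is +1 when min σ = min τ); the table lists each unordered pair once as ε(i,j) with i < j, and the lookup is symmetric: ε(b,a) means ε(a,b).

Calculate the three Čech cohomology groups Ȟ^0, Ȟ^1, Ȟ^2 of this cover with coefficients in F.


nonempty overlaps:
  U12={t7} U13={t5} U14={t3} U15={t6} U23={t4,t8} U45={t2}
C dims 5,6; δ0: rk 5, SNF 1^4·2
degree 0: 5−5−0 = 0 → Ȟ^0 ≅ 0
degree 1: 6−0−5 = 1 plus torsion [2] → Ȟ^1 ≅ Z ⊕ Z/2
degree 2: 0−0−0 = 0 → Ȟ^2 ≅ 0

Ȟ^0(U;F) ≅ 0, Ȟ^1(U;F) ≅ Z ⊕ Z/2 and Ȟ^2(U;F) ≅ 0


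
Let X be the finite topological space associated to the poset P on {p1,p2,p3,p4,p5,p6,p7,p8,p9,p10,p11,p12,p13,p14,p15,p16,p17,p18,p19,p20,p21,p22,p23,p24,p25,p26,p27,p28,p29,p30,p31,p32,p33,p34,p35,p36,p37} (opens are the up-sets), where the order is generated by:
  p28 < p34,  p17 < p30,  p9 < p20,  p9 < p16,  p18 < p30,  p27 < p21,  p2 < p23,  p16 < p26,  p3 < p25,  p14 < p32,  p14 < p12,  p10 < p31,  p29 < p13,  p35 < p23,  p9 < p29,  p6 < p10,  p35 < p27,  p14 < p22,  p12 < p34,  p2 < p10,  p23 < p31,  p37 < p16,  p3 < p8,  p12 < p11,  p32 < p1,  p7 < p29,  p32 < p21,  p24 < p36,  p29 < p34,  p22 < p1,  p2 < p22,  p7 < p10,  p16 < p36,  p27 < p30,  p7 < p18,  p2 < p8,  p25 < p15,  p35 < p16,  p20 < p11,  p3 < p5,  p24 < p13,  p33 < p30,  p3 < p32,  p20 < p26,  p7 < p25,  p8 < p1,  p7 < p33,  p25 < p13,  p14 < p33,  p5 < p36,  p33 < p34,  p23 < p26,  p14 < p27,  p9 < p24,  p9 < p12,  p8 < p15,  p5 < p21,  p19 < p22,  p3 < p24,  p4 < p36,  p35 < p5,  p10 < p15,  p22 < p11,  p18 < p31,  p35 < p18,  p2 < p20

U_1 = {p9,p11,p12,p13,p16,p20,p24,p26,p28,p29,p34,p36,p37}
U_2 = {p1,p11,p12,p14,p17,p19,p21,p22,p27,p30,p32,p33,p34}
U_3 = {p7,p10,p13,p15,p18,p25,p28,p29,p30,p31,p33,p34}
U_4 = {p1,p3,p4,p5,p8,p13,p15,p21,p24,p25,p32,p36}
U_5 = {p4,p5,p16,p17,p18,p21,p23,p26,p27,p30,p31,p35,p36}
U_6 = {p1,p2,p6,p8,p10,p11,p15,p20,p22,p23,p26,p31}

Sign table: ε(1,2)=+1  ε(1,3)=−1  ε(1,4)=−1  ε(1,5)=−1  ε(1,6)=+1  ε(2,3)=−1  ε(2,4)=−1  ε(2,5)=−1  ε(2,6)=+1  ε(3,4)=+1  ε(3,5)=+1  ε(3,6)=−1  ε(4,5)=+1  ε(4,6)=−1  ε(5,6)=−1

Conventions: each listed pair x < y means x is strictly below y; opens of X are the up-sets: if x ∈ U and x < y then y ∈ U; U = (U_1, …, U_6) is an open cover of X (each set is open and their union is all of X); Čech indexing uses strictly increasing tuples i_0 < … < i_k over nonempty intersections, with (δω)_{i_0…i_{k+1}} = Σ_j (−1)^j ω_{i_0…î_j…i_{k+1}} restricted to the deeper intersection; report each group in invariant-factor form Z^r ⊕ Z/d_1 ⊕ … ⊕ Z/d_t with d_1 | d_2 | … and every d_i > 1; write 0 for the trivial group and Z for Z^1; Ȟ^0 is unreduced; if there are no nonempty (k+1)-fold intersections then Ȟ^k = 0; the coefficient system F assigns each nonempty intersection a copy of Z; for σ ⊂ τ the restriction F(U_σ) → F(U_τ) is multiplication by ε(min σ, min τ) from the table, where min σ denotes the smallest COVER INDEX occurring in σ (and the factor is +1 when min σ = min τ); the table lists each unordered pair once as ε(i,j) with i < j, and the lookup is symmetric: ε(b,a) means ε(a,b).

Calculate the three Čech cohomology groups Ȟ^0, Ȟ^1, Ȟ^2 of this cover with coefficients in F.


Ȟ^0 = Z,  Ȟ^1 = 0,  Ȟ^2 = Z/2

intersection data:
  U12={p11,p12,p34} U13={p13,p28,p29,p34} U14={p13,p24,p36} U15={p16,p26,p36} U16={p11,p20,p26} U23={p30,p33,p34} U24={p1,p21,p32} U25={p17,p21,p27,p30} U26={p1,p11,p22} U34={p13,p15,p25} U35={p18,p30,p31} U36={p10,p15,p31} U45={p4,p5,p21,p36} U46={p1,p8,p15} U56={p23,p26,p31}
  U123={p34} U126={p11} U134={p13} U145={p36} U156={p26} U235={p30} U245={p21} U246={p1} U346={p15} U356={p31}
C dims 6,15,10; δ0: rk 5, SNF 1^5; δ1: rk 10, SNF 1^9·2
Ȟ^0 = (6 − 5) − 0 = 1, so Ȟ^0 ≅ Z
Ȟ^1 = (15 − 10) − 5 = 0, so Ȟ^1 ≅ 0
Ȟ^2 = (10 − 0) − 10 = 0 plus torsion [2], so Ȟ^2 ≅ Z/2


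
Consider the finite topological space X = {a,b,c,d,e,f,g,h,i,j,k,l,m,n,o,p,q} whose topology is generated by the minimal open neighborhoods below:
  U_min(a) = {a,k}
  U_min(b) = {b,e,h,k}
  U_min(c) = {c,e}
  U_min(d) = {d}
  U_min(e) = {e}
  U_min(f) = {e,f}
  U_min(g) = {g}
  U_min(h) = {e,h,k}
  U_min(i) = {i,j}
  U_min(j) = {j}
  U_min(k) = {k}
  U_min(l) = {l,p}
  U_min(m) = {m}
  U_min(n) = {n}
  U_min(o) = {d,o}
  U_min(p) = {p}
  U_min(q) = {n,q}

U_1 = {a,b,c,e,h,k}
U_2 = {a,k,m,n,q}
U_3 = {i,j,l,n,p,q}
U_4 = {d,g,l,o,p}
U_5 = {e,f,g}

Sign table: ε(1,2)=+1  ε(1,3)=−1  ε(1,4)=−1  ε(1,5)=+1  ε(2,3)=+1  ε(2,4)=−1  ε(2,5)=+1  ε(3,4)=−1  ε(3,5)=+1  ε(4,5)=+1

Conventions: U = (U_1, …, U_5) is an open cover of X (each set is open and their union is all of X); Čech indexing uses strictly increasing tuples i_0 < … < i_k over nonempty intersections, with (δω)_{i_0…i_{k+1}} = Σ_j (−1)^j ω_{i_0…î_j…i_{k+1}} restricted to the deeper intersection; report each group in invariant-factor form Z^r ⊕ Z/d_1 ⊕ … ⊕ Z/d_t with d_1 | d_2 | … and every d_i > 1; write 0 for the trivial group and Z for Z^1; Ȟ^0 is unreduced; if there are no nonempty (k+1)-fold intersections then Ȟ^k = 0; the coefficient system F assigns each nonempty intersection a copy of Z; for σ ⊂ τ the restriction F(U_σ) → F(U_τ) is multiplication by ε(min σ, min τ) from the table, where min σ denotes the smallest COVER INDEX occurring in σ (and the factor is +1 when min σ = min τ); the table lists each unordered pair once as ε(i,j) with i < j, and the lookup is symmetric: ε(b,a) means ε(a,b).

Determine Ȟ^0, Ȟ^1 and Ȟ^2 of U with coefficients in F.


Ȟ^0 = 0, Ȟ^1 = Z/2, Ȟ^2 = 0

intersection data:
  U12={a,k} U15={e} U23={n,q} U34={l,p} U45={g}
C dims 5,5; δ0: rk 5, SNF 1^4·2
Ȟ^0 = (5 − 5) − 0 = 0, so Ȟ^0 ≅ 0
Ȟ^1 = (5 − 0) − 5 = 0 plus torsion [2], so Ȟ^1 ≅ Z/2
Ȟ^2 = (0 − 0) − 0 = 0, so Ȟ^2 ≅ 0


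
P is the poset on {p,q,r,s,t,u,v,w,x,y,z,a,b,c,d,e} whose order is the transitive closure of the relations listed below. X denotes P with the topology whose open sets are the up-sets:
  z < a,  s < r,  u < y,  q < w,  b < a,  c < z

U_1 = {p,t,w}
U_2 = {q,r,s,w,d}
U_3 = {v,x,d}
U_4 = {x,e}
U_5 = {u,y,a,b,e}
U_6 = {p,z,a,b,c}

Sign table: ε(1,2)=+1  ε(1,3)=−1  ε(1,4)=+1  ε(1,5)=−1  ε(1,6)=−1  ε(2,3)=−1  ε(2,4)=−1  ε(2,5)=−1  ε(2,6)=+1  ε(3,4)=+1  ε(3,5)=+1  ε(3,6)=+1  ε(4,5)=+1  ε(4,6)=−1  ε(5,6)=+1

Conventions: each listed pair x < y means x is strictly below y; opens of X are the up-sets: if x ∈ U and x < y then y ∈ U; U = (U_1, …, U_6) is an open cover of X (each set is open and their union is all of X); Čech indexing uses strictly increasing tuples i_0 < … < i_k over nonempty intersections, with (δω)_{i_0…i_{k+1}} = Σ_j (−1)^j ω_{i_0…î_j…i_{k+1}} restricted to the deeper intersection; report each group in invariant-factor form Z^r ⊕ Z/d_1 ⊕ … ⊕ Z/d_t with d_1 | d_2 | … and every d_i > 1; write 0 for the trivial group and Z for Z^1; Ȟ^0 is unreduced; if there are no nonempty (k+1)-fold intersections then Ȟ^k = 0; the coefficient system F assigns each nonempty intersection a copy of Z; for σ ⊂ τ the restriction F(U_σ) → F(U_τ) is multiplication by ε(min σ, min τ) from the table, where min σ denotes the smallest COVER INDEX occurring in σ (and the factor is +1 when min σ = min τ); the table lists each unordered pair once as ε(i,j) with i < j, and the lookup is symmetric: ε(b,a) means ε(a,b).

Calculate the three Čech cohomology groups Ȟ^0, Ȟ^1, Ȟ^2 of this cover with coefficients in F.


nerve simplices:
  U12={w} U16={p} U23={d} U34={x} U45={e} U56={a,b}
C dims 6,6; δ0: rk 5, SNF 1^5
degree 0: 6−5−0 = 1 → Ȟ^0 ≅ Z
degree 1: 6−0−5 = 1 → Ȟ^1 ≅ Z
degree 2: 0−0−0 = 0 → Ȟ^2 ≅ 0

Ȟ^0(U;F) ≅ Z,  Ȟ^1(U;F) ≅ Z,  Ȟ^2(U;F) ≅ 0


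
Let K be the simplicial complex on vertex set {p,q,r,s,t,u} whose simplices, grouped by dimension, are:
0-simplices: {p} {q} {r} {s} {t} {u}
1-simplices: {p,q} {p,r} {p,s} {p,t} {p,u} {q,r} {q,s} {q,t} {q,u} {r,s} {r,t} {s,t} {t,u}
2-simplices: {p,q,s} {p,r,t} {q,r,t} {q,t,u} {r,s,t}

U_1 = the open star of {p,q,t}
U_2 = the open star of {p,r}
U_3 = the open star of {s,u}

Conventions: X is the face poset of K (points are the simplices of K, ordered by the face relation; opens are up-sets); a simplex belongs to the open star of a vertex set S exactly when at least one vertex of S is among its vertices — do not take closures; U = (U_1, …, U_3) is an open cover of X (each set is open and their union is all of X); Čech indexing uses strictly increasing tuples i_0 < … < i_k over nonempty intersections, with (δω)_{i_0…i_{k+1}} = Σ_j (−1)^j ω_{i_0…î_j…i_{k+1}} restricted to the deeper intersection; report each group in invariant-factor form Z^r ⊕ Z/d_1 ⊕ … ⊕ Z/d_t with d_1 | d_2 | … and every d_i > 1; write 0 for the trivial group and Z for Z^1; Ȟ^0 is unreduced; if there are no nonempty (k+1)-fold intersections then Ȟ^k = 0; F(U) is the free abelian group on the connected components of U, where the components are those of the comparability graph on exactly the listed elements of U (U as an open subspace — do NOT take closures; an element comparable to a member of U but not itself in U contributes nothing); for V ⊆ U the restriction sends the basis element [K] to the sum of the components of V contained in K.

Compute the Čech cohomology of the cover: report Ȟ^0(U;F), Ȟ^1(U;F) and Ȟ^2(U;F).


Ȟ^0 = Z, Ȟ^1 = Z^2, Ȟ^2 = 0

nonempty intersections:
  U1={{p},{q},{t},{p,q},{p,r},{p,s},{p,t},{p,u},{q,r},{q,s},{q,t},{q,u},{r,t},{s,t},{t,u},{p,q,s},{p,r,t},{q,r,t},{q,t,u},{r,s,t}} U2={{p},{r},{p,q},{p,r},{p,s},{p,t},{p,u},{q,r},{r,s},{r,t},{p,q,s},{p,r,t},{q,r,t},{r,s,t}} U3={{s},{u},{p,s},{p,u},{q,s},{q,u},{r,s},{s,t},{t,u},{p,q,s},{q,t,u},{r,s,t}}
  U12={{p},{p,q},{p,r},{p,s},{p,t},{p,u},{q,r},{r,t},{p,q,s},{p,r,t},{q,r,t},{r,s,t}} U13={{p,s},{p,u},{q,s},{q,u},{s,t},{t,u},{p,q,s},{q,t,u},{r,s,t}} U23={{p,s},{p,u},{r,s},{p,q,s},{r,s,t}}
  U123={{p,s},{p,u},{p,q,s},{r,s,t}}
components per intersection:
  U1: {{p},{q},{t},{p,q},{p,r},{p,s},{p,t},{p,u},{q,r},{q,s},{q,t},{q,u},{r,t},{s,t},{t,u},{p,q,s},{p,r,t},{q,r,t},{q,t,u},{r,s,t}}
  U2: {{p},{r},{p,q},{p,r},{p,s},{p,t},{p,u},{q,r},{r,s},{r,t},{p,q,s},{p,r,t},{q,r,t},{r,s,t}}
  U3: {{s},{p,s},{q,s},{r,s},{s,t},{p,q,s},{r,s,t}} {{u},{p,u},{q,u},{t,u},{q,t,u}}
  U12: {{p},{p,q},{p,r},{p,s},{p,t},{p,u},{q,r},{r,t},{p,q,s},{p,r,t},{q,r,t},{r,s,t}}
  U13: {{p,s},{q,s},{p,q,s}} {{p,u}} {{q,u},{t,u},{q,t,u}} {{s,t},{r,s,t}}
  U23: {{p,s},{p,q,s}} {{p,u}} {{r,s},{r,s,t}}
  U123: {{p,s},{p,q,s}} {{p,u}} {{r,s,t}}
C dims 4,8,3; δ0: rk 3, SNF 1^3; δ1: rk 3, SNF 1^3
Ȟ^0: (4−3)−0=1 ⇒ Z
Ȟ^1: (8−3)−3=2 ⇒ Z^2
Ȟ^2: (3−0)−3=0 ⇒ 0


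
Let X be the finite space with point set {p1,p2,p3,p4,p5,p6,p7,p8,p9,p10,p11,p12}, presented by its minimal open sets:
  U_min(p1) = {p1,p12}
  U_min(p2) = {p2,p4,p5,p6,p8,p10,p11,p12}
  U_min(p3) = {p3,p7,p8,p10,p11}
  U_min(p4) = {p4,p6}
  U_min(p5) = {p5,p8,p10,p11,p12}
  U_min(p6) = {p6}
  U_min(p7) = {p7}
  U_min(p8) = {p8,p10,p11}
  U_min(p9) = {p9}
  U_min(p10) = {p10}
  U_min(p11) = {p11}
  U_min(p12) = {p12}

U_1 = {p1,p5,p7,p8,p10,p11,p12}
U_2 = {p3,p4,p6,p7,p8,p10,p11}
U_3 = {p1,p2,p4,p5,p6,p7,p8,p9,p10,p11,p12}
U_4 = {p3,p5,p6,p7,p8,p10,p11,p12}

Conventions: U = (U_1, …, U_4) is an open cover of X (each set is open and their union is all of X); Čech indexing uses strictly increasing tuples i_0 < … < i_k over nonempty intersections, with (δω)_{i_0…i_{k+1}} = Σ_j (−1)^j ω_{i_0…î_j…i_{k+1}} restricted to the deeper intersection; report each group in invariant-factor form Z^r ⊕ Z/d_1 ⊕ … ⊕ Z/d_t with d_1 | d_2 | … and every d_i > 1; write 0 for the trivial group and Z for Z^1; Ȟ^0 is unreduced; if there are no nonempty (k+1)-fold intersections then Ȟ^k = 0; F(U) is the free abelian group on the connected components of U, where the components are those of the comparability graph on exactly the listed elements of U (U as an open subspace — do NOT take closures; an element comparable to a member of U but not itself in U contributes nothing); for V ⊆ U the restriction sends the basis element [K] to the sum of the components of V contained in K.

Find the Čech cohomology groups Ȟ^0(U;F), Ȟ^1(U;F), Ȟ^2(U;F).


Ȟ^0(U;F) ≅ Z^2, Ȟ^1(U;F) ≅ 0 and Ȟ^2(U;F) ≅ 0

nerve simplices:
  U12={p7,p8,p10,p11} U13={p1,p5,p7,p8,p10,p11,p12} U14={p5,p7,p8,p10,p11,p12} U23={p4,p6,p7,p8,p10,p11} U24={p3,p6,p7,p8,p10,p11} U34={p5,p6,p7,p8,p10,p11,p12}
  U123={p7,p8,p10,p11} U124={p7,p8,p10,p11} U134={p5,p7,p8,p10,p11,p12} U234={p6,p7,p8,p10,p11}
  U1234={p7,p8,p10,p11}
components per intersection:
  U1: {p1,p5,p8,p10,p11,p12} {p7}
  U2: {p3,p7,p8,p10,p11} {p4,p6}
  U3: {p1,p2,p4,p5,p6,p8,p10,p11,p12} {p7} {p9}
  U4: {p3,p5,p7,p8,p10,p11,p12} {p6}
  U12: {p7} {p8,p10,p11}
  U13: {p1,p5,p8,p10,p11,p12} {p7}
  U14: {p5,p8,p10,p11,p12} {p7}
  U23: {p4,p6} {p7} {p8,p10,p11}
  U24: {p3,p7,p8,p10,p11} {p6}
  U34: {p5,p8,p10,p11,p12} {p6} {p7}
  U123: {p7} {p8,p10,p11}
  U124: {p7} {p8,p10,p11}
  U134: {p5,p8,p10,p11,p12} {p7}
  U234: {p6} {p7} {p8,p10,p11}
  U1234: {p7} {p8,p10,p11}
C dims 9,14,9,2; δ0: rk 7, SNF 1^7; δ1: rk 7, SNF 1^7; δ2: rk 2, SNF 1^2
degree 0: 9−7−0 = 2 → Ȟ^0 ≅ Z^2
degree 1: 14−7−7 = 0 → Ȟ^1 ≅ 0
degree 2: 9−2−7 = 0 → Ȟ^2 ≅ 0


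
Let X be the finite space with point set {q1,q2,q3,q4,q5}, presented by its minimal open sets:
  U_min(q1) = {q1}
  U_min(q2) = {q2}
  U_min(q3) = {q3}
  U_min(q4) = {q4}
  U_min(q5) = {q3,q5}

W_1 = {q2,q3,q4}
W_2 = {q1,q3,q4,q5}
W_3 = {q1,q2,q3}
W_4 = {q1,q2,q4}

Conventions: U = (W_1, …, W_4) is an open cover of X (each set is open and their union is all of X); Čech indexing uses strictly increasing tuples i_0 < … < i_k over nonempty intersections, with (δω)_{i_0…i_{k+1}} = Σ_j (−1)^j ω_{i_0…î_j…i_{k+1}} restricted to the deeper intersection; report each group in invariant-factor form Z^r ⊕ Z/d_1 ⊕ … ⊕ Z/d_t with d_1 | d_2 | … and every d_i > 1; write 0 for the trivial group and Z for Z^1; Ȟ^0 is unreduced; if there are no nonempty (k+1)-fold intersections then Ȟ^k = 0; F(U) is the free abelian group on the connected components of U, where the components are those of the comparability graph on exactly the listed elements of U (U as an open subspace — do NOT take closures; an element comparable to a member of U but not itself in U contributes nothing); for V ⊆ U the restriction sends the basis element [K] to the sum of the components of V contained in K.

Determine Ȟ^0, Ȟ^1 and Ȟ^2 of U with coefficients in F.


nonempty overlaps:
  W12={q3,q4} W13={q2,q3} W14={q2,q4} W23={q1,q3} W24={q1,q4} W34={q1,q2}
  W123={q3} W124={q4} W134={q2} W234={q1}
components per intersection:
  W1: {q2} {q3} {q4}
  W2: {q1} {q3,q5} {q4}
  W3: {q1} {q2} {q3}
  W4: {q1} {q2} {q4}
  W12: {q3} {q4}
  W13: {q2} {q3}
  W14: {q2} {q4}
  W23: {q1} {q3}
  W24: {q1} {q4}
  W34: {q1} {q2}
  W123: {q3}
  W124: {q4}
  W134: {q2}
  W234: {q1}
C dims 12,12,4; δ0: rk 8, SNF 1^8; δ1: rk 4, SNF 1^4
degree 0: 12−8−0 = 4 → Ȟ^0 ≅ Z^4
degree 1: 12−4−8 = 0 → Ȟ^1 ≅ 0
degree 2: 4−0−4 = 0 → Ȟ^2 ≅ 0

Ȟ^0 = Z^4, Ȟ^1 = 0 and Ȟ^2 = 0


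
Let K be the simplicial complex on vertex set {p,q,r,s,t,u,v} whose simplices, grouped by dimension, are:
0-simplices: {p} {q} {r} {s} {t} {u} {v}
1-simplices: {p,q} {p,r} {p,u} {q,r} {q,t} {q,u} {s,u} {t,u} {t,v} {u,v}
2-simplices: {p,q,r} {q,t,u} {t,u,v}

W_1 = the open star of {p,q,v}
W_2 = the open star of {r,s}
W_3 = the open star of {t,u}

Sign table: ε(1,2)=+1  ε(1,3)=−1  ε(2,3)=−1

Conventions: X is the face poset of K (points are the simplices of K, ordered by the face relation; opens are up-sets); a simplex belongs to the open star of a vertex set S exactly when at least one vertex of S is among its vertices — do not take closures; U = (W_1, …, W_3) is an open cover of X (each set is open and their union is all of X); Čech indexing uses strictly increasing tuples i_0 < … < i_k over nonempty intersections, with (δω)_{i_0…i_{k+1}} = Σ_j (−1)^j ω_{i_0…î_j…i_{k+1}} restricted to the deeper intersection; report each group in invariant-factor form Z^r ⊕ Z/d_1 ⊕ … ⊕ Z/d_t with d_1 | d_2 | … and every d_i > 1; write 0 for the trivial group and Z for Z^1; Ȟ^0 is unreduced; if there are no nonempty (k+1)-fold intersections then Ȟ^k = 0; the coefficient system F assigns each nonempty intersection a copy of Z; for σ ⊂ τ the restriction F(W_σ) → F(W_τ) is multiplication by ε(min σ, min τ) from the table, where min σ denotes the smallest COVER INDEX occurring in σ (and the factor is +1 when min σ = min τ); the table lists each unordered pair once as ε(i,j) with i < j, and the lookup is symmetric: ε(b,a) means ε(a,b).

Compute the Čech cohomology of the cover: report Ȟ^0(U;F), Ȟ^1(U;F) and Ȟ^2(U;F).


Ȟ^0 = Z; Ȟ^1 = Z; Ȟ^2 = 0

cover nerve:
  W1={{p},{q},{v},{p,q},{p,r},{p,u},{q,r},{q,t},{q,u},{t,v},{u,v},{p,q,r},{q,t,u},{t,u,v}} W2={{r},{s},{p,r},{q,r},{s,u},{p,q,r}} W3={{t},{u},{p,u},{q,t},{q,u},{s,u},{t,u},{t,v},{u,v},{q,t,u},{t,u,v}}
  W12={{p,r},{q,r},{p,q,r}} W13={{p,u},{q,t},{q,u},{t,v},{u,v},{q,t,u},{t,u,v}} W23={{s,u}}
C dims 3,3; δ0: rk 2, SNF 1^2
Ȟ^0: (3−2)−0=1 ⇒ Z
Ȟ^1: (3−0)−2=1 ⇒ Z
Ȟ^2: (0−0)−0=0 ⇒ 0


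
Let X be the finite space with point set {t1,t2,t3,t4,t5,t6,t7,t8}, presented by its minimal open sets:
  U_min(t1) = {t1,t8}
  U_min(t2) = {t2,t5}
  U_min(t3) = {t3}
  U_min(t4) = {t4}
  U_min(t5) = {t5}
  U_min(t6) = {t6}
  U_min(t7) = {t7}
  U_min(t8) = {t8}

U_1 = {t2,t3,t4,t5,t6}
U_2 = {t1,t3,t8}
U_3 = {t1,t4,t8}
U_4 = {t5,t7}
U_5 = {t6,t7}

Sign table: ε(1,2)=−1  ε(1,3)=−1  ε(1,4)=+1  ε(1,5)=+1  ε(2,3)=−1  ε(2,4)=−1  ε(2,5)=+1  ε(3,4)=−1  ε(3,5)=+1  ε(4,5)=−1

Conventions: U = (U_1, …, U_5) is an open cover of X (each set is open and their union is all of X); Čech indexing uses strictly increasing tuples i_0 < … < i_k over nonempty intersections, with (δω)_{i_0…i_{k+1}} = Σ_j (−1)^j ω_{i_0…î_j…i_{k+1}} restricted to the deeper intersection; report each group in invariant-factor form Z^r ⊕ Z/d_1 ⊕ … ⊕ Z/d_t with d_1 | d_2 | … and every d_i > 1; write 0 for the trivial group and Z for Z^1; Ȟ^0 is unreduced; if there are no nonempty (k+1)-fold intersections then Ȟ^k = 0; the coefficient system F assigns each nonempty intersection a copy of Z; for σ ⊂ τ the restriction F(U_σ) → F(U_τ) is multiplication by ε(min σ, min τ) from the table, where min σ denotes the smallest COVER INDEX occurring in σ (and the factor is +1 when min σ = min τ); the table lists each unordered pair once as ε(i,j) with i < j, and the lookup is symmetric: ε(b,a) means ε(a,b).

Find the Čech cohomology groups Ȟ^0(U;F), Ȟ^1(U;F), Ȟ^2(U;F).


nerve simplices:
  U12={t3} U13={t4} U14={t5} U15={t6} U23={t1,t8} U45={t7}
C dims 5,6; δ0: rk 5, SNF 1^4·2
degree 0: 5−5−0 = 0 → Ȟ^0 ≅ 0
degree 1: 6−0−5 = 1 plus torsion [2] → Ȟ^1 ≅ Z ⊕ Z/2
degree 2: 0−0−0 = 0 → Ȟ^2 ≅ 0

Ȟ^0(U;F) ≅ 0,  Ȟ^1(U;F) ≅ Z ⊕ Z/2,  Ȟ^2(U;F) ≅ 0


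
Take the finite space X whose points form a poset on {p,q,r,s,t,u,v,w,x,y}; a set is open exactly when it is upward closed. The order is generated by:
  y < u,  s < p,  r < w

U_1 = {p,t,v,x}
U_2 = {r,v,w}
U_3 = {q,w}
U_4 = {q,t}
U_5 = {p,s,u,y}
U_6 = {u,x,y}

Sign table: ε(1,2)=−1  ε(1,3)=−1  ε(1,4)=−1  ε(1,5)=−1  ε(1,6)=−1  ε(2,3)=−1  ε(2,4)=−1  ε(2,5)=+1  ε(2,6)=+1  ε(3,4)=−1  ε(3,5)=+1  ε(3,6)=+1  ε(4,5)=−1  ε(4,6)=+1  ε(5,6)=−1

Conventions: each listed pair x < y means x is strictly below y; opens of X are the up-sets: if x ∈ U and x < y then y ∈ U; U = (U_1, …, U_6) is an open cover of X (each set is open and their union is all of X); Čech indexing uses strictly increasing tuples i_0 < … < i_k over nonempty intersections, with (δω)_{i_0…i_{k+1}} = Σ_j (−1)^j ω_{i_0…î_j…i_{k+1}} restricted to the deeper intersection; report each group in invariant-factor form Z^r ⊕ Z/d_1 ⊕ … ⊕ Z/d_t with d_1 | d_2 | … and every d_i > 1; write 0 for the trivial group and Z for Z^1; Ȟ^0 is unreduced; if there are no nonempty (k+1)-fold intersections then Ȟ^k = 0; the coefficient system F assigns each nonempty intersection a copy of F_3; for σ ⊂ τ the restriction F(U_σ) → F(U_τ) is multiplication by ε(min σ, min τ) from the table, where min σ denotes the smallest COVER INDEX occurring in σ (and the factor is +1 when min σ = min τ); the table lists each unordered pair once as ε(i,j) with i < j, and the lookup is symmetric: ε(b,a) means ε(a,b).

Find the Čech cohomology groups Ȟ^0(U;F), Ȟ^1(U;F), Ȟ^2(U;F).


nerve simplices:
  U12={v} U14={t} U15={p} U16={x} U23={w} U34={q} U56={u,y}
C dims 6,7; δ0: rk_F3 6
degree 0: 6−6−0 = 0 → Ȟ^0 ≅ 0
degree 1: 7−0−6 = 1 → Ȟ^1 ≅ Z/3
degree 2: 0−0−0 = 0 → Ȟ^2 ≅ 0

Ȟ^0 ≅ 0, Ȟ^1 ≅ Z/3 and Ȟ^2 ≅ 0


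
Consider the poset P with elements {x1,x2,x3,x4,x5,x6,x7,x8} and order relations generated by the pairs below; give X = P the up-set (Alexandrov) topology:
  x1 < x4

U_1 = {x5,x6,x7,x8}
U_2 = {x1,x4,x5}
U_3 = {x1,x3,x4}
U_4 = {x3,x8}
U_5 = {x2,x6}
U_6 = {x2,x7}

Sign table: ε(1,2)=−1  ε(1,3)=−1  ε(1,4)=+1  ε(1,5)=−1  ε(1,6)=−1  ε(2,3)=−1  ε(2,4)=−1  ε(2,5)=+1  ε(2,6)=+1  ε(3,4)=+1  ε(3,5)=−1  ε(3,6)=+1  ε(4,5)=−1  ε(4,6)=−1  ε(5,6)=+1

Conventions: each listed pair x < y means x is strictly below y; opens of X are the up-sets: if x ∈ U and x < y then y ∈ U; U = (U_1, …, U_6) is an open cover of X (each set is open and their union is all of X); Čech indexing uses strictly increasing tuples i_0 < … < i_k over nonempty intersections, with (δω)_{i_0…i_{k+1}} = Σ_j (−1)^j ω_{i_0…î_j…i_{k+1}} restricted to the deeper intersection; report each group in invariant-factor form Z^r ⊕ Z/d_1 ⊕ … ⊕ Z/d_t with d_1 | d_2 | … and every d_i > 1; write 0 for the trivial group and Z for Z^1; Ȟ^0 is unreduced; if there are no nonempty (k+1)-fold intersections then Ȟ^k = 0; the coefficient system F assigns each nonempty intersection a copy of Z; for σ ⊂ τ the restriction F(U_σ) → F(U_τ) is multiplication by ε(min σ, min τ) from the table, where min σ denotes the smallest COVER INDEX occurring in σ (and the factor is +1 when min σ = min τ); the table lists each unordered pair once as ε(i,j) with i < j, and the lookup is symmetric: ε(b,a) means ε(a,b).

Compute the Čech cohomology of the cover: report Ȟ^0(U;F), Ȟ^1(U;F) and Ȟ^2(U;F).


Ȟ^0(U;F) ≅ Z, Ȟ^1(U;F) ≅ Z^2 and Ȟ^2(U;F) ≅ 0

nerve simplices:
  U12={x5} U14={x8} U15={x6} U16={x7} U23={x1,x4} U34={x3} U56={x2}
C dims 6,7; δ0: rk 5, SNF 1^5
degree 0: 6−5−0 = 1 → Ȟ^0 ≅ Z
degree 1: 7−0−5 = 2 → Ȟ^1 ≅ Z^2
degree 2: 0−0−0 = 0 → Ȟ^2 ≅ 0


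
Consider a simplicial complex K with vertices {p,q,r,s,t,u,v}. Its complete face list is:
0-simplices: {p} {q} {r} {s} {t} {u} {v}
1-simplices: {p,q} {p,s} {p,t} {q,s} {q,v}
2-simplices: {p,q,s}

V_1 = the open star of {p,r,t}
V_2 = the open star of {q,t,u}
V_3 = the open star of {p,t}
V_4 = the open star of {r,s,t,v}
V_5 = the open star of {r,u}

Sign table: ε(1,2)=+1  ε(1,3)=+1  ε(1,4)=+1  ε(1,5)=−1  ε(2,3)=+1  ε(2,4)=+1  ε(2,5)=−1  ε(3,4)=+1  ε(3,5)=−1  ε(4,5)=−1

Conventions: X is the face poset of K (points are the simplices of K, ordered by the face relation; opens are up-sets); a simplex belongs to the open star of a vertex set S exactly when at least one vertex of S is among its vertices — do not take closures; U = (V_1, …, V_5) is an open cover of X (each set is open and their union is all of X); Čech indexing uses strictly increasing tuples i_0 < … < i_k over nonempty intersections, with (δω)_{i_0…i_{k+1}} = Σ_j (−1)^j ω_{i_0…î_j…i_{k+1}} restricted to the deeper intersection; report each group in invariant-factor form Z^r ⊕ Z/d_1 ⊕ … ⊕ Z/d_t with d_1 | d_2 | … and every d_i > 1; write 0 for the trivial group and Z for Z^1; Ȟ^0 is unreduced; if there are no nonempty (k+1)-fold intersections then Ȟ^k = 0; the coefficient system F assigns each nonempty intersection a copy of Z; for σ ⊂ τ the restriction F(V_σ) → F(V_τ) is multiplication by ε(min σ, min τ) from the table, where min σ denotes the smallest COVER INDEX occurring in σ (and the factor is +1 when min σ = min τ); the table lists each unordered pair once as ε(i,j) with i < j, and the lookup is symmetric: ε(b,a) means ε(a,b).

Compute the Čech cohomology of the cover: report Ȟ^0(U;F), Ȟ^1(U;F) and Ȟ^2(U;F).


nonempty intersections:
  V1={{p},{r},{t},{p,q},{p,s},{p,t},{p,q,s}} V2={{q},{t},{u},{p,q},{p,t},{q,s},{q,v},{p,q,s}} V3={{p},{t},{p,q},{p,s},{p,t},{p,q,s}} V4={{r},{s},{t},{v},{p,s},{p,t},{q,s},{q,v},{p,q,s}} V5={{r},{u}}
  V12={{t},{p,q},{p,t},{p,q,s}} V13={{p},{t},{p,q},{p,s},{p,t},{p,q,s}} V14={{r},{t},{p,s},{p,t},{p,q,s}} V15={{r}} V23={{t},{p,q},{p,t},{p,q,s}} V24={{t},{p,t},{q,s},{q,v},{p,q,s}} V25={{u}} V34={{t},{p,s},{p,t},{p,q,s}} V45={{r}}
  V123={{t},{p,q},{p,t},{p,q,s}} V124={{t},{p,t},{p,q,s}} V134={{t},{p,s},{p,t},{p,q,s}} V145={{r}} V234={{t},{p,t},{p,q,s}}
  V1234={{t},{p,t},{p,q,s}}
C dims 5,9,5,1; δ0: rk 4, SNF 1^4; δ1: rk 4, SNF 1^4; δ2: rk 1, SNF 1^1
Ȟ^0: (5−4)−0=1 ⇒ Z
Ȟ^1: (9−4)−4=1 ⇒ Z
Ȟ^2: (5−1)−4=0 ⇒ 0

Ȟ^0(U;F) ≅ Z,  Ȟ^1(U;F) ≅ Z,  Ȟ^2(U;F) ≅ 0


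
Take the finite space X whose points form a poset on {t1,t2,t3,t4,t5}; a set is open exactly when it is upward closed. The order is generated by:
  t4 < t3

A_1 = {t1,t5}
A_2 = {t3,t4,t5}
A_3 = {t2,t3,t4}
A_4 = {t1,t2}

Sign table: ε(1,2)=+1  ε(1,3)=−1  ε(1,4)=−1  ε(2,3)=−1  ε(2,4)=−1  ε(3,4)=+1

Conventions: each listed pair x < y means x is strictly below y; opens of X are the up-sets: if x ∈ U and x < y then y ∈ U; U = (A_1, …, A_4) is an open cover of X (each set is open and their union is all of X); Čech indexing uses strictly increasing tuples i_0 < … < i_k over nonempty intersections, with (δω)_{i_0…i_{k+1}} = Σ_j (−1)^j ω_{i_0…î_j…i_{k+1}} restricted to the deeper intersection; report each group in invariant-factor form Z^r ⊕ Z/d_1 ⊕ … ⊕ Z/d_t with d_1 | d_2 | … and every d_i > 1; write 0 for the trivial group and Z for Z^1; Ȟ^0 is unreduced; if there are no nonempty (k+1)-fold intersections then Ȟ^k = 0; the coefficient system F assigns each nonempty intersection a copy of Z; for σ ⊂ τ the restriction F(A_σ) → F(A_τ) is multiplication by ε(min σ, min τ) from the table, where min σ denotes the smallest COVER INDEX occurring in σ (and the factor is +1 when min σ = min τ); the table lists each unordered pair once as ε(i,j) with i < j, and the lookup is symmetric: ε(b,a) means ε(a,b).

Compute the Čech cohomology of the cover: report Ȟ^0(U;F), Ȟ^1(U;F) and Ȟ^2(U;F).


nonempty overlaps:
  A12={t5} A14={t1} A23={t3,t4} A34={t2}
C dims 4,4; δ0: rk 3, SNF 1^3
degree 0: 4−3−0 = 1 → Ȟ^0 ≅ Z
degree 1: 4−0−3 = 1 → Ȟ^1 ≅ Z
degree 2: 0−0−0 = 0 → Ȟ^2 ≅ 0

Ȟ^0(U;F) ≅ Z, Ȟ^1(U;F) ≅ Z and Ȟ^2(U;F) ≅ 0


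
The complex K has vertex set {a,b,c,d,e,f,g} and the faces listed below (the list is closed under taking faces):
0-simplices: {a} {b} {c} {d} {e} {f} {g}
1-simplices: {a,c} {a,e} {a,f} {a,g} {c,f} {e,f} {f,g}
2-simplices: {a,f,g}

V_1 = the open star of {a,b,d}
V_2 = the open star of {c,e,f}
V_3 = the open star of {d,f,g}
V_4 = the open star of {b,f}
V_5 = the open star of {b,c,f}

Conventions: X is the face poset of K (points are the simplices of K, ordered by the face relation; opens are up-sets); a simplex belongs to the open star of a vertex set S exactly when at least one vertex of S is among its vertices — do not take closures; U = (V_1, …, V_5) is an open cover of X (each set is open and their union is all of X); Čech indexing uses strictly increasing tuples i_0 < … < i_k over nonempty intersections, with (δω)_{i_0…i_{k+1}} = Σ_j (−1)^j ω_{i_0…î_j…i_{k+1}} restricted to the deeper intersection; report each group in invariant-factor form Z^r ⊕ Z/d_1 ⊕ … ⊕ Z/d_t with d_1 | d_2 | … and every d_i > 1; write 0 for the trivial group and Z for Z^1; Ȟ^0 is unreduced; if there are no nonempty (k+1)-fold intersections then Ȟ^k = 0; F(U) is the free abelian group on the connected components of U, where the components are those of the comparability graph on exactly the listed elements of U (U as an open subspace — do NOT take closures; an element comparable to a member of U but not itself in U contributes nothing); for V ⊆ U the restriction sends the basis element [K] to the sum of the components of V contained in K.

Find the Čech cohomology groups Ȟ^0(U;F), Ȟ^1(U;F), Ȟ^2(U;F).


Ȟ^0 ≅ Z^3, Ȟ^1 ≅ Z^2, Ȟ^2 ≅ 0

nonempty overlaps:
  V1={{a},{b},{d},{a,c},{a,e},{a,f},{a,g},{a,f,g}} V2={{c},{e},{f},{a,c},{a,e},{a,f},{c,f},{e,f},{f,g},{a,f,g}} V3={{d},{f},{g},{a,f},{a,g},{c,f},{e,f},{f,g},{a,f,g}} V4={{b},{f},{a,f},{c,f},{e,f},{f,g},{a,f,g}} V5={{b},{c},{f},{a,c},{a,f},{c,f},{e,f},{f,g},{a,f,g}}
  V12={{a,c},{a,e},{a,f},{a,f,g}} V13={{d},{a,f},{a,g},{a,f,g}} V14={{b},{a,f},{a,f,g}} V15={{b},{a,c},{a,f},{a,f,g}} V23={{f},{a,f},{c,f},{e,f},{f,g},{a,f,g}} V24={{f},{a,f},{c,f},{e,f},{f,g},{a,f,g}} V25={{c},{f},{a,c},{a,f},{c,f},{e,f},{f,g},{a,f,g}} V34={{f},{a,f},{c,f},{e,f},{f,g},{a,f,g}} V35={{f},{a,f},{c,f},{e,f},{f,g},{a,f,g}} V45={{b},{f},{a,f},{c,f},{e,f},{f,g},{a,f,g}}
  V123={{a,f},{a,f,g}} V124={{a,f},{a,f,g}} V125={{a,c},{a,f},{a,f,g}} V134={{a,f},{a,f,g}} V135={{a,f},{a,f,g}} V145={{b},{a,f},{a,f,g}} V234={{f},{a,f},{c,f},{e,f},{f,g},{a,f,g}} V235={{f},{a,f},{c,f},{e,f},{f,g},{a,f,g}} V245={{f},{a,f},{c,f},{e,f},{f,g},{a,f,g}} V345={{f},{a,f},{c,f},{e,f},{f,g},{a,f,g}}
  V1234={{a,f},{a,f,g}} V1235={{a,f},{a,f,g}} V1245={{a,f},{a,f,g}} V1345={{a,f},{a,f,g}} V2345={{f},{a,f},{c,f},{e,f},{f,g},{a,f,g}}
  V12345={{a,f},{a,f,g}}
components per intersection:
  V1: {{a},{a,c},{a,e},{a,f},{a,g},{a,f,g}} {{b}} {{d}}
  V2: {{c},{e},{f},{a,c},{a,e},{a,f},{c,f},{e,f},{f,g},{a,f,g}}
  V3: {{d}} {{f},{g},{a,f},{a,g},{c,f},{e,f},{f,g},{a,f,g}}
  V4: {{b}} {{f},{a,f},{c,f},{e,f},{f,g},{a,f,g}}
  V5: {{b}} {{c},{f},{a,c},{a,f},{c,f},{e,f},{f,g},{a,f,g}}
  V12: {{a,c}} {{a,e}} {{a,f},{a,f,g}}
  V13: {{d}} {{a,f},{a,g},{a,f,g}}
  V14: {{b}} {{a,f},{a,f,g}}
  V15: {{b}} {{a,c}} {{a,f},{a,f,g}}
  V23: {{f},{a,f},{c,f},{e,f},{f,g},{a,f,g}}
  V24: {{f},{a,f},{c,f},{e,f},{f,g},{a,f,g}}
  V25: {{c},{f},{a,c},{a,f},{c,f},{e,f},{f,g},{a,f,g}}
  V34: {{f},{a,f},{c,f},{e,f},{f,g},{a,f,g}}
  V35: {{f},{a,f},{c,f},{e,f},{f,g},{a,f,g}}
  V45: {{b}} {{f},{a,f},{c,f},{e,f},{f,g},{a,f,g}}
  V123: {{a,f},{a,f,g}}
  V124: {{a,f},{a,f,g}}
  V125: {{a,c}} {{a,f},{a,f,g}}
  V134: {{a,f},{a,f,g}}
  V135: {{a,f},{a,f,g}}
  V145: {{b}} {{a,f},{a,f,g}}
  V234: {{f},{a,f},{c,f},{e,f},{f,g},{a,f,g}}
  V235: {{f},{a,f},{c,f},{e,f},{f,g},{a,f,g}}
  V245: {{f},{a,f},{c,f},{e,f},{f,g},{a,f,g}}
  V345: {{f},{a,f},{c,f},{e,f},{f,g},{a,f,g}}
  V1234: {{a,f},{a,f,g}}
  V1235: {{a,f},{a,f,g}}
  V1245: {{a,f},{a,f,g}}
  V1345: {{a,f},{a,f,g}}
  V2345: {{f},{a,f},{c,f},{e,f},{f,g},{a,f,g}}
  V12345: {{a,f},{a,f,g}}
C dims 10,17,12,5; δ0: rk 7, SNF 1^7; δ1: rk 8, SNF 1^8; δ2: rk 4, SNF 1^4
degree 0: 10−7−0 = 3 → Ȟ^0 ≅ Z^3
degree 1: 17−8−7 = 2 → Ȟ^1 ≅ Z^2
degree 2: 12−4−8 = 0 → Ȟ^2 ≅ 0


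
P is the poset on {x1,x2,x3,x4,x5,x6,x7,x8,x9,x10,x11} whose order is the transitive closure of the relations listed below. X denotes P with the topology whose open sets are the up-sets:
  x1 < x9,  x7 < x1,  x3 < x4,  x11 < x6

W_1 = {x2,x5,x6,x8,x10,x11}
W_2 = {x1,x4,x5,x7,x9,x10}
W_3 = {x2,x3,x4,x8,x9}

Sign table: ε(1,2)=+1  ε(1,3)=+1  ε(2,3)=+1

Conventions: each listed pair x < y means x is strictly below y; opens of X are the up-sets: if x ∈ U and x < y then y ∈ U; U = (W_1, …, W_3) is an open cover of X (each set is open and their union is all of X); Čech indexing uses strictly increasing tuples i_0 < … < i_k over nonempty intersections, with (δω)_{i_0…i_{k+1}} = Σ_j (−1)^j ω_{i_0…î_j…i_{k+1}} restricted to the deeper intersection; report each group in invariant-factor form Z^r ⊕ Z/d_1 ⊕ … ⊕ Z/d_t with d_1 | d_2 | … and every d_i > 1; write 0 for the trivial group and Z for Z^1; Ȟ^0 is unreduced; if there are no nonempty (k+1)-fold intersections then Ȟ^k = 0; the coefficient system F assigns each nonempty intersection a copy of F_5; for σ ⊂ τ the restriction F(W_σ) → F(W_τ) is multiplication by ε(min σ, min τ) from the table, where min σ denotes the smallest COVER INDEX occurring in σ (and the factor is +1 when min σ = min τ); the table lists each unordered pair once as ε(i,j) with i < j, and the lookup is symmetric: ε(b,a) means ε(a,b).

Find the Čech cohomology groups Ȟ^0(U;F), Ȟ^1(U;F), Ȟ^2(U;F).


cover nerve:
  W12={x5,x10} W13={x2,x8} W23={x4,x9}
C dims 3,3; δ0: rk_F5 2
Ȟ^0: (3−2)−0=1 ⇒ Z/5
Ȟ^1: (3−0)−2=1 ⇒ Z/5
Ȟ^2: (0−0)−0=0 ⇒ 0

Ȟ^0(U;F) ≅ Z/5; Ȟ^1(U;F) ≅ Z/5; Ȟ^2(U;F) ≅ 0


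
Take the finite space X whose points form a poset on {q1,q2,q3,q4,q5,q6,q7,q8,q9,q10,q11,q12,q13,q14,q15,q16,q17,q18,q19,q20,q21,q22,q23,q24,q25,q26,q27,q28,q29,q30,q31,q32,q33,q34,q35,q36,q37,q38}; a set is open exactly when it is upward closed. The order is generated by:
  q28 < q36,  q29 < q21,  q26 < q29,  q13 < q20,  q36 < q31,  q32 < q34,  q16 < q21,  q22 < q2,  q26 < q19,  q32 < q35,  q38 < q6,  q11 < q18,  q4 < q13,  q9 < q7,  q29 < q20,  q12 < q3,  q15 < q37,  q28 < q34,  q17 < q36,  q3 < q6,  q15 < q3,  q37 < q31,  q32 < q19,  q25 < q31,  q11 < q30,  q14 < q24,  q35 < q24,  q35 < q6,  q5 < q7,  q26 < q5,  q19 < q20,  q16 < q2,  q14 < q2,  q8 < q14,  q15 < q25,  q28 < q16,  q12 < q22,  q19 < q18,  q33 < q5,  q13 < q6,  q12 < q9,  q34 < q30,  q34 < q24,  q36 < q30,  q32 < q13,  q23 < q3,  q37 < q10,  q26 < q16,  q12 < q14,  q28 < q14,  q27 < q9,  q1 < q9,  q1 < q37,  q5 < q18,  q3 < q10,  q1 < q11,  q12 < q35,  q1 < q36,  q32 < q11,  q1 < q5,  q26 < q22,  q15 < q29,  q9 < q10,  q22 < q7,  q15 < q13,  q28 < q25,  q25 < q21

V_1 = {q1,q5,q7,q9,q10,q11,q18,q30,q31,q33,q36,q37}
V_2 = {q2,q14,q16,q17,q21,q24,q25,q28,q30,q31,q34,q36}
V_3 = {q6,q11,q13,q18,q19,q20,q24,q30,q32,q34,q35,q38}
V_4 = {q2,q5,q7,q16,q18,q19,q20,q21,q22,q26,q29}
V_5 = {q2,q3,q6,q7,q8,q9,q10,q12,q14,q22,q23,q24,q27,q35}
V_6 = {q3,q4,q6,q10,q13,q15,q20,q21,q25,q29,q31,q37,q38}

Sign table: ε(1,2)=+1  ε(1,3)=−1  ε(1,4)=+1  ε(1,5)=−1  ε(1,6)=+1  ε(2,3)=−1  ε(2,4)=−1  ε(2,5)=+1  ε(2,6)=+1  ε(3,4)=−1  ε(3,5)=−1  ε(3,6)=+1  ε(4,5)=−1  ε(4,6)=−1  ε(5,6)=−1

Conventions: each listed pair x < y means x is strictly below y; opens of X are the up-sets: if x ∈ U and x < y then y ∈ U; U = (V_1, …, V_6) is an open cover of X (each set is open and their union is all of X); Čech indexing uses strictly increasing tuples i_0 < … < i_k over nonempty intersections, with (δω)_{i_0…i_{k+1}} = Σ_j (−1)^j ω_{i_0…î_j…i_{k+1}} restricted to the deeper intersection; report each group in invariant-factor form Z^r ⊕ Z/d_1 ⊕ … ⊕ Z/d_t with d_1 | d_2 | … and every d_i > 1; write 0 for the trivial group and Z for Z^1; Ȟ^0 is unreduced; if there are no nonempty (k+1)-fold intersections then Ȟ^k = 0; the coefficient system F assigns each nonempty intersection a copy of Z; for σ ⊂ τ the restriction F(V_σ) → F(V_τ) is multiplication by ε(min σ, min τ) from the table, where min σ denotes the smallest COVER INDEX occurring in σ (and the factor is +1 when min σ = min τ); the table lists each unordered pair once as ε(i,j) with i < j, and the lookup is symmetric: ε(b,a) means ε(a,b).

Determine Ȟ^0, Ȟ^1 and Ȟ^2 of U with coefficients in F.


cover nerve:
  V12={q30,q31,q36} V13={q11,q18,q30} V14={q5,q7,q18} V15={q7,q9,q10} V16={q10,q31,q37} V23={q24,q30,q34} V24={q2,q16,q21} V25={q2,q14,q24} V26={q21,q25,q31} V34={q18,q19,q20} V35={q6,q24,q35} V36={q6,q13,q20,q38} V45={q2,q7,q22} V46={q20,q21,q29} V56={q3,q6,q10}
  V123={q30} V126={q31} V134={q18} V145={q7} V156={q10} V235={q24} V245={q2} V246={q21} V346={q20} V356={q6}
C dims 6,15,10; δ0: rk 6, SNF 1^5·2; δ1: rk 9, SNF 1^9
Ȟ^0: (6−6)−0=0 ⇒ 0
Ȟ^1: (15−9)−6=0 plus torsion [2] ⇒ Z/2
Ȟ^2: (10−0)−9=1 ⇒ Z

Ȟ^0 = 0,  Ȟ^1 = Z/2,  Ȟ^2 = Z
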